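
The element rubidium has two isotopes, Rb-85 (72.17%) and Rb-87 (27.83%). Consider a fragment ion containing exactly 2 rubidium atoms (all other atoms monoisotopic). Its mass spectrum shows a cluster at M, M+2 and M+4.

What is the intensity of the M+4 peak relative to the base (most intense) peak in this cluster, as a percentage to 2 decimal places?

14.87%

Binomial terms of (0.7217 + 0.2783)^2: M 0.5209, M+2 0.4017, M+4 0.0775 → M is the base peak.
P(M) = C(2,0) × 0.7217^2 × 0.2783^0 = 1 × 0.52085089 × 1.0000 = 0.520851 (base)
P(M+4) = C(2,2) × 0.7217^0 × 0.2783^2 = 1 × 1.0000 × 0.07745089 = 0.077451
Relative intensity = 0.077451 / 0.520851 × 100 = 14.87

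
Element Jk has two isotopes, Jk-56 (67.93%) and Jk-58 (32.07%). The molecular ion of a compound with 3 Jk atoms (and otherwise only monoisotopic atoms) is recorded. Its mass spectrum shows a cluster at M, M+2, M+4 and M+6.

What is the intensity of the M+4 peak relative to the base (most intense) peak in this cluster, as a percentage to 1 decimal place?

47.2%

(0.6793 + 0.3207)^3 gives M 0.3135, M+2 0.4440, M+4 0.2096, M+6 0.0330; the largest is M+2.
P(M+2) = C(3,1) × 0.6793^2 × 0.3207^1 = 3 × 0.46144849 × 0.3207 = 0.443960 (base)
P(M+4) = C(3,2) × 0.6793^1 × 0.3207^2 = 3 × 0.6793 × 0.10284849 = 0.209595
Relative intensity = 0.209595 / 0.443960 × 100 = 47.2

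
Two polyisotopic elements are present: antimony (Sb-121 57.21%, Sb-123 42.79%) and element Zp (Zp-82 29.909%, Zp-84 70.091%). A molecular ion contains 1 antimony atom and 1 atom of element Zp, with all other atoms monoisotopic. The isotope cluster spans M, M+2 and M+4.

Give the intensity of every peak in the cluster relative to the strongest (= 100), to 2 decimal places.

32.35 : 100.00 : 56.70

Antimony pattern (n=1): 0.5721 : 0.4279
Element Zp pattern (n=1): 0.29909 : 0.70091
Convolve the two distributions (both contribute in 2-u steps):
  M: 0.5721×0.29909 = 0.171109
  M+2: 0.5721×0.70091 + 0.4279×0.29909 = 0.528971
  M+4: 0.4279×0.70091 = 0.299919
Scale to base peak (0.528971) = 100: 32.35 : 100.00 : 56.70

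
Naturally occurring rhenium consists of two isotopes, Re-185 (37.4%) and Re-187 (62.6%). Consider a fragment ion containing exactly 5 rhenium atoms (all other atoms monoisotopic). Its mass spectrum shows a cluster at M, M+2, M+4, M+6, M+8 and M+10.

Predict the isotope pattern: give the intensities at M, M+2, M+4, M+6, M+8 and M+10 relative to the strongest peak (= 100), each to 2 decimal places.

Each Re atom is independently Re-185 (p = 0.374) or Re-187 (q = 0.626); the cluster is the binomial expansion (p + q)^5.
P(M) = 0.374^5 = 0.007317
P(M+2) = 5 × 0.374^4 × 0.626^1 = 0.061239
P(M+4) = 10 × 0.374^3 × 0.626^2 = 0.205005
P(M+6) = 10 × 0.374^2 × 0.626^3 = 0.343136
P(M+8) = 5 × 0.374^1 × 0.626^4 = 0.287170
P(M+10) = 0.626^5 = 0.096133
The M+6 peak is largest (0.343136); scaling to 100 gives 2.13 : 17.85 : 59.74 : 100.00 : 83.69 : 28.02.

2.13 : 17.85 : 59.74 : 100.00 : 83.69 : 28.02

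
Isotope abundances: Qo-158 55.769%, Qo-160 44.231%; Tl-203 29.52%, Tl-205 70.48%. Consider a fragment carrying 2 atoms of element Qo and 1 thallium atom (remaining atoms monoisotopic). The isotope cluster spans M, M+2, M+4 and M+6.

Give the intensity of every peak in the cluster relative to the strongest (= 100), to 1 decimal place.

22.6 : 90.0 : 100.0 : 34.0

Element Qo pattern (n=2): 0.31101814 : 0.49334373 : 0.19563814
Thallium pattern (n=1): 0.2952 : 0.7048
Convolve the two distributions (both contribute in 2-u steps):
  M: 0.31101814×0.2952 = 0.091813
  M+2: 0.31101814×0.7048 + 0.49334373×0.2952 = 0.364841
  M+4: 0.49334373×0.7048 + 0.19563814×0.2952 = 0.405461
  M+6: 0.19563814×0.7048 = 0.137886
Scale to base peak (0.405461) = 100: 22.6 : 90.0 : 100.0 : 34.0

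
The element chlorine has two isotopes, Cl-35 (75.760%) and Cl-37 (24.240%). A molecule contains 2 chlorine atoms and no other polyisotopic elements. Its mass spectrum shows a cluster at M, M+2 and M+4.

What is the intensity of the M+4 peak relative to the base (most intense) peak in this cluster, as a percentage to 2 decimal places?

10.24%

Term probabilities: M 0.5740, M+2 0.3673, M+4 0.0588. Base peak = M.
P(M) = C(2,0) × 0.75760^2 × 0.24240^0 = 1 × 0.57395776 × 1.0000 = 0.573958 (base)
P(M+4) = C(2,2) × 0.75760^0 × 0.24240^2 = 1 × 1.0000 × 0.05875776 = 0.058758
Relative intensity = 0.058758 / 0.573958 × 100 = 10.24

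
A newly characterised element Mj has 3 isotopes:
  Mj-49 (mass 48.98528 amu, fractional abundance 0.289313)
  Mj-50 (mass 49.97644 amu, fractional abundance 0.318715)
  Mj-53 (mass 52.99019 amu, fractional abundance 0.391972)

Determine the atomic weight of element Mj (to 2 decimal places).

Weight each isotope mass by its fractional abundance: 0.289313 × 48.98528 + 0.318715 × 49.97644 + 0.391972 × 52.99019
= 14.172078 + 15.928241 + 20.770671 = 50.870990 amu

50.87 amu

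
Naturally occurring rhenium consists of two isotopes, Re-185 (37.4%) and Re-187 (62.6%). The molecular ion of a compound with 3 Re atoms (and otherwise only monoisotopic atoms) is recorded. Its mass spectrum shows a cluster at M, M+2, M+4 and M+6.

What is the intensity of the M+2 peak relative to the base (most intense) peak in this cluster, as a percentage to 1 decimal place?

59.7%

Binomial terms of (0.374 + 0.626)^3: M 0.0523, M+2 0.2627, M+4 0.4397, M+6 0.2453 → M+4 is the base peak.
P(M+4) = C(3,2) × 0.374^1 × 0.626^2 = 3 × 0.3740 × 0.391876 = 0.439685 (base)
P(M+2) = C(3,1) × 0.374^2 × 0.626^1 = 3 × 0.139876 × 0.6260 = 0.262687
Relative intensity = 0.262687 / 0.439685 × 100 = 59.7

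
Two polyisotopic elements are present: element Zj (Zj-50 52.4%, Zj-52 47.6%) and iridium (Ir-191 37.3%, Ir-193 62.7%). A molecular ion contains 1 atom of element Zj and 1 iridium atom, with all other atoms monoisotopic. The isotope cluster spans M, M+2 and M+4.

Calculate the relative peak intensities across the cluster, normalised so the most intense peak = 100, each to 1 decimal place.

Element Zj pattern (n=1): 0.5240 : 0.4760
Iridium pattern (n=1): 0.3730 : 0.6270
Convolve the two distributions (both contribute in 2-u steps):
  M: 0.5240×0.3730 = 0.195452
  M+2: 0.5240×0.6270 + 0.4760×0.3730 = 0.506096
  M+4: 0.4760×0.6270 = 0.298452
Scale to base peak (0.506096) = 100: 38.6 : 100.0 : 59.0

38.6 : 100.0 : 59.0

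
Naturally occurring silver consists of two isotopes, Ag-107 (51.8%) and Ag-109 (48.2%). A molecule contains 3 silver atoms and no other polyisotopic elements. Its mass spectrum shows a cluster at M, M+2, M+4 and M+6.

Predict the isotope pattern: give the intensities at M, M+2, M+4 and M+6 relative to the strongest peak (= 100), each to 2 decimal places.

Expanding (0.518 + 0.482)^3:
P(M) = 0.518^3 = 0.138992
P(M+2) = 3 × 0.518^2 × 0.482^1 = 0.387997
P(M+4) = 3 × 0.518^1 × 0.482^2 = 0.361031
P(M+6) = 0.482^3 = 0.111980
The M+2 peak is largest (0.387997); scaling to 100 gives 35.82 : 100.00 : 93.05 : 28.86.

35.82 : 100.00 : 93.05 : 28.86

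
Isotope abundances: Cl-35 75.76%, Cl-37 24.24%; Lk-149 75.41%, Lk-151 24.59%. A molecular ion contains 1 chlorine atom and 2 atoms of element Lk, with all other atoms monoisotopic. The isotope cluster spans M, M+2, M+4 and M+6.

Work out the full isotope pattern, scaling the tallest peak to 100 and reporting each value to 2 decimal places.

100.00 : 97.21 : 31.50 : 3.40

Chlorine pattern (n=1): 0.7576 : 0.2424
Element Lk pattern (n=2): 0.56866681 : 0.37086638 : 0.06046681
Convolve the two distributions (both contribute in 2-u steps):
  M: 0.7576×0.56866681 = 0.430822
  M+2: 0.7576×0.37086638 + 0.2424×0.56866681 = 0.418813
  M+4: 0.7576×0.06046681 + 0.2424×0.37086638 = 0.135708
  M+6: 0.2424×0.06046681 = 0.014657
Scale to base peak (0.430822) = 100: 100.00 : 97.21 : 31.50 : 3.40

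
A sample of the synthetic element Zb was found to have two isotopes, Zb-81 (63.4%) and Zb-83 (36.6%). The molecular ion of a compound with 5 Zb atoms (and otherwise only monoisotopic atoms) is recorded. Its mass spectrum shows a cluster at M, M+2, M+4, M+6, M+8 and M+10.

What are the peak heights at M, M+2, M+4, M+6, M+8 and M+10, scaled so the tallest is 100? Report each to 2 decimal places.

Expanding (0.634 + 0.366)^5:
P(M) = 0.634^5 = 0.102435
P(M+2) = 5 × 0.634^4 × 0.366^1 = 0.295671
P(M+4) = 10 × 0.634^3 × 0.366^2 = 0.341374
P(M+6) = 10 × 0.634^2 × 0.366^3 = 0.197071
P(M+8) = 5 × 0.634^1 × 0.366^4 = 0.056883
P(M+10) = 0.366^5 = 0.006568
The M+4 peak is largest (0.341374); scaling to 100 gives 30.01 : 86.61 : 100.00 : 57.73 : 16.66 : 1.92.

30.01 : 86.61 : 100.00 : 57.73 : 16.66 : 1.92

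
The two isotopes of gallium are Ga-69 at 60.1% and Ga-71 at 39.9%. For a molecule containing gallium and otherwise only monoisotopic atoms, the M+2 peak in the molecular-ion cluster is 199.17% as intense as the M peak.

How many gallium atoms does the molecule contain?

With n Ga atoms, P(M+2)/P(M) = C(n,1)·p^(n−1)q / p^n = n·q/p = n · 0.399/0.601.
n = 1.9917 × 0.601/0.399 = 3.00 ≈ 3

3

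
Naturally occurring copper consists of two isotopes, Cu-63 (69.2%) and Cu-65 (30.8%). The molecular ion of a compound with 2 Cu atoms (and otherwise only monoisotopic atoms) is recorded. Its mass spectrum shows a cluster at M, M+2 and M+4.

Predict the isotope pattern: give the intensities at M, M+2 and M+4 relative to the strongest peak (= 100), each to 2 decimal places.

Expanding (0.692 + 0.308)^2:
P(M) = 0.692^2 = 0.478864
P(M+2) = 2 × 0.692^1 × 0.308^1 = 0.426272
P(M+4) = 0.308^2 = 0.094864
The M peak is largest (0.478864); scaling to 100 gives 100.00 : 89.02 : 19.81.

100.00 : 89.02 : 19.81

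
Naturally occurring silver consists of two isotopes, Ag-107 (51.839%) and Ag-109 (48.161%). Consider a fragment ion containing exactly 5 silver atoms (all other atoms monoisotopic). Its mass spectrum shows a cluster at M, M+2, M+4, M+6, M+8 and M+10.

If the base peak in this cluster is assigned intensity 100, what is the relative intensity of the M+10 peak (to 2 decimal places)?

Term probabilities: M 0.0374, M+2 0.1739, M+4 0.3231, M+6 0.3002, M+8 0.1394, M+10 0.0259. Base peak = M+4.
P(M+4) = C(5,2) × 0.51839^3 × 0.48161^2 = 10 × 0.13930601 × 0.23194819 = 0.323118 (base)
P(M+10) = C(5,5) × 0.51839^0 × 0.48161^5 = 1 × 1.0000 × 0.0259106 = 0.025911
Relative intensity = 0.025911 / 0.323118 × 100 = 8.02

8.02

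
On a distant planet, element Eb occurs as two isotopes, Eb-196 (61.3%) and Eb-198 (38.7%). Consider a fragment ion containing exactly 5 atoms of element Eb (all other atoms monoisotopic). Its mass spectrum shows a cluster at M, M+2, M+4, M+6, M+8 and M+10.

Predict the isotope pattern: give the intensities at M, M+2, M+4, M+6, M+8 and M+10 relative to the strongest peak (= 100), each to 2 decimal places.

25.09 : 79.20 : 100.00 : 63.13 : 19.93 : 2.52

The 5 Eb atoms are independent, so intensities follow the terms of (0.613 + 0.387)^5.
P(M) = 0.613^5 = 0.086557
P(M+2) = 5 × 0.613^4 × 0.387^1 = 0.273227
P(M+4) = 10 × 0.613^3 × 0.387^2 = 0.344987
P(M+6) = 10 × 0.613^2 × 0.387^3 = 0.217798
P(M+8) = 5 × 0.613^1 × 0.387^4 = 0.068750
P(M+10) = 0.387^5 = 0.008681
The M+4 peak is largest (0.344987); scaling to 100 gives 25.09 : 79.20 : 100.00 : 63.13 : 19.93 : 2.52.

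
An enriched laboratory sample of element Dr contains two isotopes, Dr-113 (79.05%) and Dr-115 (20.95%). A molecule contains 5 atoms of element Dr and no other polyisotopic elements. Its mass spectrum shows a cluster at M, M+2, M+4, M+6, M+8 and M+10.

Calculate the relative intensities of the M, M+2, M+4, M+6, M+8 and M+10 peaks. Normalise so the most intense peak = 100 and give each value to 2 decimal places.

75.47 : 100.00 : 53.00 : 14.05 : 1.86 : 0.10

Expanding (0.7905 + 0.2095)^5:
P(M) = 0.7905^5 = 0.308681
P(M+2) = 5 × 0.7905^4 × 0.2095^1 = 0.409036
P(M+4) = 10 × 0.7905^3 × 0.2095^2 = 0.216807
P(M+6) = 10 × 0.7905^2 × 0.2095^3 = 0.057459
P(M+8) = 5 × 0.7905^1 × 0.2095^4 = 0.007614
P(M+10) = 0.2095^5 = 0.000404
The M+2 peak is largest (0.409036); scaling to 100 gives 75.47 : 100.00 : 53.00 : 14.05 : 1.86 : 0.10.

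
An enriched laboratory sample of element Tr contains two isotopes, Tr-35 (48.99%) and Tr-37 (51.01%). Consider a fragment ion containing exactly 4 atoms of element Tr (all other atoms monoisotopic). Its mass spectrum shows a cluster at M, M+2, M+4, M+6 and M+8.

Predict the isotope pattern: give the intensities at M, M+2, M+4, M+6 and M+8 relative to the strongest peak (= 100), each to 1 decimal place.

15.4 : 64.0 : 100.0 : 69.4 : 18.1

Expanding (0.4899 + 0.5101)^4:
P(M) = 0.4899^4 = 0.057601
P(M+2) = 4 × 0.4899^3 × 0.5101^1 = 0.239904
P(M+4) = 6 × 0.4899^2 × 0.5101^2 = 0.374694
P(M+6) = 4 × 0.4899^1 × 0.5101^3 = 0.260096
P(M+8) = 0.5101^4 = 0.067705
The M+4 peak is largest (0.374694); scaling to 100 gives 15.4 : 64.0 : 100.0 : 69.4 : 18.1.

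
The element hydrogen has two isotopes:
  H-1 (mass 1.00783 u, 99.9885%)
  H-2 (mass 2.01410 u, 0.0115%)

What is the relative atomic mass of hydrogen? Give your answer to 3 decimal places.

The abundance-weighted mean is 0.999885 × 1.00783 + 0.000115 × 2.01410
= 1.007714 + 0.000232 = 1.007946 u

1.008 u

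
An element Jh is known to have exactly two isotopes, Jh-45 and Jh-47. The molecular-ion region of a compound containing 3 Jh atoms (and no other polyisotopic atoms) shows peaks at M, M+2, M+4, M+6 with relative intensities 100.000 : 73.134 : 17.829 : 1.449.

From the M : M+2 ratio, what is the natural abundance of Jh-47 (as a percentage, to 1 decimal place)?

19.6%

Write p for the Jh-45 fraction. I(M+2)/I(M) = [C(3,1)·p^2·(1−p)] / p^3 = 3·(1−p)/p = 73.134/100.000 = 0.7313
(1−p)/p = 0.7313/3 = 0.2438  ⇒  p = 1/(1 + 0.2438) = 0.8040
Jh-45: 80.4%, Jh-47: 19.6%.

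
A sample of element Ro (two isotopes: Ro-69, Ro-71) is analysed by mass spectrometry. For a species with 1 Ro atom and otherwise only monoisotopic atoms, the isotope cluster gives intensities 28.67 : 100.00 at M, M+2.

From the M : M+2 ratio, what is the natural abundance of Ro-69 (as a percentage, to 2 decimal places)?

22.28%

If p is the fraction of Ro that is Ro-69, then I(M+2)/I(M) = [C(1,1)·p^0·(1−p)] / p^1 = 1·(1−p)/p = 100.00/28.67 = 3.4880
(1−p)/p = 3.4880/1 = 3.4880  ⇒  p = 1/(1 + 3.4880) = 0.2228
Ro-69: 22.28%, Ro-71: 77.72%.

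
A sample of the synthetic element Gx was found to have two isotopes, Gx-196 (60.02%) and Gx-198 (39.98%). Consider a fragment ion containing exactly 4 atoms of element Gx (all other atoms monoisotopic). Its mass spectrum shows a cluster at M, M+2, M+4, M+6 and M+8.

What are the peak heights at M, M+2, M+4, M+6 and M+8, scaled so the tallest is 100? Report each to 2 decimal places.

37.53 : 100.00 : 99.92 : 44.37 : 7.39

Expanding (0.6002 + 0.3998)^4:
P(M) = 0.6002^4 = 0.129773
P(M+2) = 4 × 0.6002^3 × 0.3998^1 = 0.345773
P(M+4) = 6 × 0.6002^2 × 0.3998^2 = 0.345485
P(M+6) = 4 × 0.6002^1 × 0.3998^3 = 0.153421
P(M+8) = 0.3998^4 = 0.025549
The M+2 peak is largest (0.345773); scaling to 100 gives 37.53 : 100.00 : 99.92 : 44.37 : 7.39.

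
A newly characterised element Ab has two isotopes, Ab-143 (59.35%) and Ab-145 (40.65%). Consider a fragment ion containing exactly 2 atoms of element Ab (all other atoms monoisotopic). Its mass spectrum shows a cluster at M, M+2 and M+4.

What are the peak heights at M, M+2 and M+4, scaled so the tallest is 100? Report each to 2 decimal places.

Each Ab atom is independently Ab-143 (p = 0.5935) or Ab-145 (q = 0.4065); the cluster is the binomial expansion (p + q)^2.
P(M) = 0.5935^2 = 0.352242
P(M+2) = 2 × 0.5935^1 × 0.4065^1 = 0.482515
P(M+4) = 0.4065^2 = 0.165242
The M+2 peak is largest (0.482515); scaling to 100 gives 73.00 : 100.00 : 34.25.

73.00 : 100.00 : 34.25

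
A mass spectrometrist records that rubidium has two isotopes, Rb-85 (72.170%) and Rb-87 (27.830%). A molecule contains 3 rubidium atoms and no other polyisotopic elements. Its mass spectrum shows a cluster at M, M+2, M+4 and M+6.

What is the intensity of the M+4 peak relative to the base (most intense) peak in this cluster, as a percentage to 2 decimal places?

38.56%

(0.72170 + 0.27830)^3 gives M 0.3759, M+2 0.4349, M+4 0.1677, M+6 0.0216; the largest is M+2.
P(M+2) = C(3,1) × 0.72170^2 × 0.27830^1 = 3 × 0.52085089 × 0.2783 = 0.434858 (base)
P(M+4) = C(3,2) × 0.72170^1 × 0.27830^2 = 3 × 0.7217 × 0.07745089 = 0.167689
Relative intensity = 0.167689 / 0.434858 × 100 = 38.56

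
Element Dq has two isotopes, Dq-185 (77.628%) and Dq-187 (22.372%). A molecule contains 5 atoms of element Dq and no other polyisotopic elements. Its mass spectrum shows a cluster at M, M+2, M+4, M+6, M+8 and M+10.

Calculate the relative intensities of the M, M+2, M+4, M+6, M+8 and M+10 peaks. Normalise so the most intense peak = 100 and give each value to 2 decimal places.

69.40 : 100.00 : 57.64 : 16.61 : 2.39 : 0.14

The 5 Dq atoms are independent, so intensities follow the terms of (0.77628 + 0.22372)^5.
P(M) = 0.77628^5 = 0.281898
P(M+2) = 5 × 0.77628^4 × 0.22372^1 = 0.406208
P(M+4) = 10 × 0.77628^3 × 0.22372^2 = 0.234134
P(M+6) = 10 × 0.77628^2 × 0.22372^3 = 0.067476
P(M+8) = 5 × 0.77628^1 × 0.22372^4 = 0.009723
P(M+10) = 0.22372^5 = 0.000560
The M+2 peak is largest (0.406208); scaling to 100 gives 69.40 : 100.00 : 57.64 : 16.61 : 2.39 : 0.14.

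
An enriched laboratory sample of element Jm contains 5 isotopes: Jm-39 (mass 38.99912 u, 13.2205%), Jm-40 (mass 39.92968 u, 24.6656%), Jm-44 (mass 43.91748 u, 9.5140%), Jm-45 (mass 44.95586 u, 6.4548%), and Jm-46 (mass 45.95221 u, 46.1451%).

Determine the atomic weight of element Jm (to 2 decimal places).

43.29 u

Average mass = Σ (abundance × isotope mass) = 0.132205 × 38.99912 + 0.246656 × 39.92968 + 0.095140 × 43.91748 + 0.064548 × 44.95586 + 0.461451 × 45.95221
= 5.155879 + 9.848895 + 4.178309 + 2.901811 + 21.204693 = 43.289587 u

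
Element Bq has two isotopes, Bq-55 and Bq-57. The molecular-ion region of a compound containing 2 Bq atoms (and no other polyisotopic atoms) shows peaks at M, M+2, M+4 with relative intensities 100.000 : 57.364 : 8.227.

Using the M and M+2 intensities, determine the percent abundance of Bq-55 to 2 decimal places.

Let p = fractional abundance of Bq-55. I(M+2)/I(M) = [C(2,1)·p^1·(1−p)] / p^2 = 2·(1−p)/p = 57.364/100.000 = 0.5736
(1−p)/p = 0.5736/2 = 0.2868  ⇒  p = 1/(1 + 0.2868) = 0.7771
Bq-55: 77.71%, Bq-57: 22.29%.

77.71%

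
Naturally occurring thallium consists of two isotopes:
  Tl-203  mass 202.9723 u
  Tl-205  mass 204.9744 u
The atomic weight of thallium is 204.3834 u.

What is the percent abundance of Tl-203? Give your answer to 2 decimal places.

29.52%

With x = fraction of Tl-203 (so Tl-205 is 1 − x):
202.9723·x + 204.9744·(1 − x) = 204.3834
(202.9723 − 204.9744)·x = 204.3834 − 204.9744
x = -0.5910 / -2.0021 = 0.29519 → 29.52% Tl-203, 70.48% Tl-205.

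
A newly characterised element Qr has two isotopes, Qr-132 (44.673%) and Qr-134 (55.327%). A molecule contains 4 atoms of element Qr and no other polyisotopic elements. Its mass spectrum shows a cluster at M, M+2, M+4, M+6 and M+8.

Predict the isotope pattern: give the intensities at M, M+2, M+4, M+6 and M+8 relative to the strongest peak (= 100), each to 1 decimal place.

Each Qr atom is independently Qr-132 (p = 0.44673) or Qr-134 (q = 0.55327); the cluster is the binomial expansion (p + q)^4.
P(M) = 0.44673^4 = 0.039827
P(M+2) = 4 × 0.44673^3 × 0.55327^1 = 0.197302
P(M+4) = 6 × 0.44673^2 × 0.55327^2 = 0.366535
P(M+6) = 4 × 0.44673^1 × 0.55327^3 = 0.302633
P(M+8) = 0.55327^4 = 0.093702
The M+4 peak is largest (0.366535); scaling to 100 gives 10.9 : 53.8 : 100.0 : 82.6 : 25.6.

10.9 : 53.8 : 100.0 : 82.6 : 25.6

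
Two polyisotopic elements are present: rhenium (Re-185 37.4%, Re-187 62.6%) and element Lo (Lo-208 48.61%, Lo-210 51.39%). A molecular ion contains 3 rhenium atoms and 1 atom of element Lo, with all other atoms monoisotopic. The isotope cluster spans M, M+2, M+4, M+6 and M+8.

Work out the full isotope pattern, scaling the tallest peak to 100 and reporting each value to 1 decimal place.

Rhenium pattern (n=3): 0.05231362 : 0.26268713 : 0.43968487 : 0.24531438
Element Lo pattern (n=1): 0.4861 : 0.5139
Convolve the two distributions (both contribute in 2-u steps):
  M: 0.05231362×0.4861 = 0.025430
  M+2: 0.05231362×0.5139 + 0.26268713×0.4861 = 0.154576
  M+4: 0.26268713×0.5139 + 0.43968487×0.4861 = 0.348726
  M+6: 0.43968487×0.5139 + 0.24531438×0.4861 = 0.345201
  M+8: 0.24531438×0.5139 = 0.126067
Scale to base peak (0.348726) = 100: 7.3 : 44.3 : 100.0 : 99.0 : 36.2

7.3 : 44.3 : 100.0 : 99.0 : 36.2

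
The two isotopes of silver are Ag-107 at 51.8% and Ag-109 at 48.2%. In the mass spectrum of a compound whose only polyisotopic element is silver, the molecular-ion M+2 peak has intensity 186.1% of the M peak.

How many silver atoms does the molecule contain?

For n independent Ag atoms, I(M+2)/I(M) = n · (abundance Ag-109) / (abundance Ag-107) = n · 0.482/0.518.
n = 1.861 × 0.518/0.482 = 2.00 ≈ 2

2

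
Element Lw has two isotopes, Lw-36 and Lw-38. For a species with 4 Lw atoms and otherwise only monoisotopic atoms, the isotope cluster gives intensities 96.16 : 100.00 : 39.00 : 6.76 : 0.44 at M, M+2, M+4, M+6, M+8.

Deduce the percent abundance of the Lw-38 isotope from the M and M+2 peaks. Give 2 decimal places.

20.63%

If p is the fraction of Lw that is Lw-36, then I(M+2)/I(M) = [C(4,1)·p^3·(1−p)] / p^4 = 4·(1−p)/p = 100.00/96.16 = 1.0399
(1−p)/p = 1.0399/4 = 0.2600  ⇒  p = 1/(1 + 0.2600) = 0.7937
Lw-36: 79.37%, Lw-38: 20.63%.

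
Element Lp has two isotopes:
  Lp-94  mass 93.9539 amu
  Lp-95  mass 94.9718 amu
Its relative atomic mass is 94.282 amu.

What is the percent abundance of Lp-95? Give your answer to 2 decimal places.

32.23%

With x = fraction of Lp-94 (so Lp-95 is 1 − x):
93.9539·x + 94.9718·(1 − x) = 94.282
(93.9539 − 94.9718)·x = 94.282 − 94.9718
x = -0.6898 / -1.0179 = 0.67767 → 67.77% Lp-94, 32.23% Lp-95.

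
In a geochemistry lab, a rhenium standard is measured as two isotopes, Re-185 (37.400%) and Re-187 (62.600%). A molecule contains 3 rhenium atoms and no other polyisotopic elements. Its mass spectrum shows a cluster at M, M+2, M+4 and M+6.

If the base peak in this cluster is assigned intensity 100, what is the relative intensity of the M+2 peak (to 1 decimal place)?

59.7

Binomial terms of (0.37400 + 0.62600)^3: M 0.0523, M+2 0.2627, M+4 0.4397, M+6 0.2453 → M+4 is the base peak.
P(M+4) = C(3,2) × 0.37400^1 × 0.62600^2 = 3 × 0.3740 × 0.391876 = 0.439685 (base)
P(M+2) = C(3,1) × 0.37400^2 × 0.62600^1 = 3 × 0.139876 × 0.6260 = 0.262687
Relative intensity = 0.262687 / 0.439685 × 100 = 59.7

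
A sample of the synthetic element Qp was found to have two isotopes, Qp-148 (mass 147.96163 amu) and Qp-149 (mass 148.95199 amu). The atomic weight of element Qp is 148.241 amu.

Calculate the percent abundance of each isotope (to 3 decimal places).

Qp-148: 71.791%, Qp-149: 28.209%

With x = fraction of Qp-148 (so Qp-149 is 1 − x):
147.96163·x + 148.95199·(1 − x) = 148.241
(147.96163 − 148.95199)·x = 148.241 − 148.95199
x = -0.71099 / -0.99036 = 0.71791 → 71.791% Qp-148, 28.209% Qp-149.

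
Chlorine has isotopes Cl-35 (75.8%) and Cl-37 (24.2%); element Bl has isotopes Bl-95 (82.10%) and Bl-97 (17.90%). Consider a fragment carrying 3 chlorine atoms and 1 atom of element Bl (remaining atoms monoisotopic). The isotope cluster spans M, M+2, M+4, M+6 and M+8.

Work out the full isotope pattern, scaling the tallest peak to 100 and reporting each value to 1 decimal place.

Chlorine pattern (n=3): 0.43551951 : 0.41713346 : 0.13317454 : 0.01417249
Element Bl pattern (n=1): 0.8210 : 0.1790
Convolve the two distributions (both contribute in 2-u steps):
  M: 0.43551951×0.8210 = 0.357562
  M+2: 0.43551951×0.1790 + 0.41713346×0.8210 = 0.420425
  M+4: 0.41713346×0.1790 + 0.13317454×0.8210 = 0.184003
  M+6: 0.13317454×0.1790 + 0.01417249×0.8210 = 0.035474
  M+8: 0.01417249×0.1790 = 0.002537
Scale to base peak (0.420425) = 100: 85.0 : 100.0 : 43.8 : 8.4 : 0.6

85.0 : 100.0 : 43.8 : 8.4 : 0.6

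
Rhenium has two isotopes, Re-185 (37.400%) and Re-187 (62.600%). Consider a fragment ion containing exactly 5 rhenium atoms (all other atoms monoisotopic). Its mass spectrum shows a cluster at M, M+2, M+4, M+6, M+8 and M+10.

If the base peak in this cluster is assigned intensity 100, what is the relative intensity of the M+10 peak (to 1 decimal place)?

28.0

Term probabilities: M 0.0073, M+2 0.0612, M+4 0.2050, M+6 0.3431, M+8 0.2872, M+10 0.0961. Base peak = M+6.
P(M+6) = C(5,3) × 0.37400^2 × 0.62600^3 = 10 × 0.139876 × 0.24531438 = 0.343136 (base)
P(M+10) = C(5,5) × 0.37400^0 × 0.62600^5 = 1 × 1.0000 × 0.09613282 = 0.096133
Relative intensity = 0.096133 / 0.343136 × 100 = 28.0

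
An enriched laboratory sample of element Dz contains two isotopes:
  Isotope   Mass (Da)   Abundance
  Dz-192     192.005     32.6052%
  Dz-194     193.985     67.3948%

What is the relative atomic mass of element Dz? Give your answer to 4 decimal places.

193.3394 Da

Weight each isotope mass by its fractional abundance: 0.326052 × 192.005 + 0.673948 × 193.985
= 62.60361 + 130.73580 = 193.33941 Da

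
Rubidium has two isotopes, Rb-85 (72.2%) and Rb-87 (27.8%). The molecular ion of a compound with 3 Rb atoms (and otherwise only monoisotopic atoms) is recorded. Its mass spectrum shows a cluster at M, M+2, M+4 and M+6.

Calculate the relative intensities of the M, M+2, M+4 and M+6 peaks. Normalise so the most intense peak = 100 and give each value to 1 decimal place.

86.6 : 100.0 : 38.5 : 4.9

Each Rb atom is independently Rb-85 (p = 0.722) or Rb-87 (q = 0.278); the cluster is the binomial expansion (p + q)^3.
P(M) = 0.722^3 = 0.376367
P(M+2) = 3 × 0.722^2 × 0.278^1 = 0.434751
P(M+4) = 3 × 0.722^1 × 0.278^2 = 0.167397
P(M+6) = 0.278^3 = 0.021485
The M+2 peak is largest (0.434751); scaling to 100 gives 86.6 : 100.0 : 38.5 : 4.9.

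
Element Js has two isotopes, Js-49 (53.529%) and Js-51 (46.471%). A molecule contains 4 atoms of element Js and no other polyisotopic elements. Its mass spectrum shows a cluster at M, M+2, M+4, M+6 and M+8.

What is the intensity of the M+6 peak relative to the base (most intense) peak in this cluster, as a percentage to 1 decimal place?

57.9%

Term probabilities: M 0.0821, M+2 0.2851, M+4 0.3713, M+6 0.2149, M+8 0.0466. Base peak = M+4.
P(M+4) = C(4,2) × 0.53529^2 × 0.46471^2 = 6 × 0.28653538 × 0.21595538 = 0.371273 (base)
P(M+6) = C(4,3) × 0.53529^1 × 0.46471^3 = 4 × 0.53529 × 0.10035663 = 0.214880
Relative intensity = 0.214880 / 0.371273 × 100 = 57.9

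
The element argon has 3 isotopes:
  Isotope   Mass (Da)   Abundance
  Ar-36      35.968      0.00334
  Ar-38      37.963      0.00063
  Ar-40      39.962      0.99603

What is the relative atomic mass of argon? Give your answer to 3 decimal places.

The abundance-weighted mean is 0.00334 × 35.968 + 0.00063 × 37.963 + 0.99603 × 39.962
= 0.1201 + 0.0239 + 39.8034 = 39.9474 Da

39.947 Da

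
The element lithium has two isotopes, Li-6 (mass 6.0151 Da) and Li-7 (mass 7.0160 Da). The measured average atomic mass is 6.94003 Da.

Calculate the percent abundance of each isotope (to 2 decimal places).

Let x be the fractional abundance of Li-6; then Li-7 has abundance 1 − x.
6.0151·x + 7.0160·(1 − x) = 6.94003
(6.0151 − 7.0160)·x = 6.94003 − 7.0160
x = -0.07597 / -1.0009 = 0.07590 → 7.59% Li-6, 92.41% Li-7.

Li-6: 7.59%, Li-7: 92.41%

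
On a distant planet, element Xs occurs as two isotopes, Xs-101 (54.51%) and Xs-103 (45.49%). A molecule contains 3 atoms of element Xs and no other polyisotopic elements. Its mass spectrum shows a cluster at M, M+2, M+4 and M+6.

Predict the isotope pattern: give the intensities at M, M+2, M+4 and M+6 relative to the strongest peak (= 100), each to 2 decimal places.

39.94 : 100.00 : 83.45 : 23.21

Expanding (0.5451 + 0.4549)^3:
P(M) = 0.5451^3 = 0.161968
P(M+2) = 3 × 0.5451^2 × 0.4549^1 = 0.405499
P(M+4) = 3 × 0.5451^1 × 0.4549^2 = 0.338399
P(M+6) = 0.4549^3 = 0.094134
The M+2 peak is largest (0.405499); scaling to 100 gives 39.94 : 100.00 : 83.45 : 23.21.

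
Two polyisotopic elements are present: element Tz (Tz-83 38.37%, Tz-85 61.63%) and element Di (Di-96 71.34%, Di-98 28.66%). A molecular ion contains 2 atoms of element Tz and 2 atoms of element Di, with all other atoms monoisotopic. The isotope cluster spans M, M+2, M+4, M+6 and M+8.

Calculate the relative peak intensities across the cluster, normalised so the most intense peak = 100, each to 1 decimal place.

18.8 : 75.5 : 100.0 : 48.7 : 7.8

Element Tz pattern (n=2): 0.14722569 : 0.47294862 : 0.37982569
Element Di pattern (n=2): 0.50893956 : 0.40892088 : 0.08213956
Convolve the two distributions (both contribute in 2-u steps):
  M: 0.14722569×0.50893956 = 0.074929
  M+2: 0.14722569×0.40892088 + 0.47294862×0.50893956 = 0.300906
  M+4: 0.14722569×0.08213956 + 0.47294862×0.40892088 + 0.37982569×0.50893956 = 0.398800
  M+6: 0.47294862×0.08213956 + 0.37982569×0.40892088 = 0.194166
  M+8: 0.37982569×0.08213956 = 0.031199
Scale to base peak (0.398800) = 100: 18.8 : 75.5 : 100.0 : 48.7 : 7.8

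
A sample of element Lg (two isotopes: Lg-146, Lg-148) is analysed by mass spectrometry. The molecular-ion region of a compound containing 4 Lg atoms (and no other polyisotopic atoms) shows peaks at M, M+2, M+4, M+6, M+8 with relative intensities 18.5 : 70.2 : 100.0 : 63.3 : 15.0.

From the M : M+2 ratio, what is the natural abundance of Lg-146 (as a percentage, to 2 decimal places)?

Let p = fractional abundance of Lg-146. I(M+2)/I(M) = [C(4,1)·p^3·(1−p)] / p^4 = 4·(1−p)/p = 70.2/18.5 = 3.7946
(1−p)/p = 3.7946/4 = 0.9486  ⇒  p = 1/(1 + 0.9486) = 0.5132
Lg-146: 51.32%, Lg-148: 48.68%.

51.32%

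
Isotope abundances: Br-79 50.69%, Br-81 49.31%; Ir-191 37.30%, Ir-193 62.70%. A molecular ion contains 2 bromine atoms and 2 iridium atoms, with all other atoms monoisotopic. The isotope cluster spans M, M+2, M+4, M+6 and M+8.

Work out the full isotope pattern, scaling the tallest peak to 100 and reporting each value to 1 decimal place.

9.7 : 51.5 : 100.0 : 84.2 : 25.9

Bromine pattern (n=2): 0.25694761 : 0.49990478 : 0.24314761
Iridium pattern (n=2): 0.139129 : 0.467742 : 0.393129
Convolve the two distributions (both contribute in 2-u steps):
  M: 0.25694761×0.139129 = 0.035749
  M+2: 0.25694761×0.467742 + 0.49990478×0.139129 = 0.189736
  M+4: 0.25694761×0.393129 + 0.49990478×0.467742 + 0.24314761×0.139129 = 0.368669
  M+6: 0.49990478×0.393129 + 0.24314761×0.467742 = 0.310257
  M+8: 0.24314761×0.393129 = 0.095588
Scale to base peak (0.368669) = 100: 9.7 : 51.5 : 100.0 : 84.2 : 25.9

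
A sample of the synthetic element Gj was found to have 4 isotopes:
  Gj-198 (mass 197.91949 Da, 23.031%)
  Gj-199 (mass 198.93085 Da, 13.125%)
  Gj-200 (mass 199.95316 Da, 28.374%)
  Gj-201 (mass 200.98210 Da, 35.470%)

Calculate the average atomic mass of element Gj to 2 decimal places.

The abundance-weighted mean is 0.23031 × 197.91949 + 0.13125 × 198.93085 + 0.28374 × 199.95316 + 0.35470 × 200.98210
= 45.582838 + 26.109674 + 56.734710 + 71.288351 = 199.715573 Da

199.72 Da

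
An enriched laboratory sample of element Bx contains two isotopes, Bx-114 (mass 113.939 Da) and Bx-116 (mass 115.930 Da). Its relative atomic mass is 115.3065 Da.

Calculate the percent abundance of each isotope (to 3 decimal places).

Let x be the fractional abundance of Bx-114; then Bx-116 has abundance 1 − x.
113.939·x + 115.930·(1 − x) = 115.3065
(113.939 − 115.930)·x = 115.3065 − 115.930
x = -0.6235 / -1.991 = 0.31316 → 31.316% Bx-114, 68.684% Bx-116.

Bx-114: 31.316%, Bx-116: 68.684%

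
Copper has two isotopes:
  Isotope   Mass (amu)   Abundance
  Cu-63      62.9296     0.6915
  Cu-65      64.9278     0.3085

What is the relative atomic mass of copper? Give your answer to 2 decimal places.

Average mass = Σ (abundance × isotope mass) = 0.6915 × 62.9296 + 0.3085 × 64.9278
= 43.51582 + 20.03023 = 63.54605 amu

63.55 amu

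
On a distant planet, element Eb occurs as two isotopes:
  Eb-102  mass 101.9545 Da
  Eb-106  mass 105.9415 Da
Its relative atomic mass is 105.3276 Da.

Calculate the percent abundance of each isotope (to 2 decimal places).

Let x be the fractional abundance of Eb-102; then Eb-106 has abundance 1 − x.
101.9545·x + 105.9415·(1 − x) = 105.3276
(101.9545 − 105.9415)·x = 105.3276 − 105.9415
x = -0.6139 / -3.9870 = 0.15398 → 15.40% Eb-102, 84.60% Eb-106.

Eb-102: 15.40%, Eb-106: 84.60%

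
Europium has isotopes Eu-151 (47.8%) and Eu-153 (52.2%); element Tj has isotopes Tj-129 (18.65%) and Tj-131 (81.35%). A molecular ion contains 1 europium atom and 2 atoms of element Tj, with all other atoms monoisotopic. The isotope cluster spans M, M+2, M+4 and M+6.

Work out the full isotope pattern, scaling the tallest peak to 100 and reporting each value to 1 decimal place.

3.5 : 34.4 : 100.0 : 72.8

Europium pattern (n=1): 0.4780 : 0.5220
Element Tj pattern (n=2): 0.03478225 : 0.3034355 : 0.66178225
Convolve the two distributions (both contribute in 2-u steps):
  M: 0.4780×0.03478225 = 0.016626
  M+2: 0.4780×0.3034355 + 0.5220×0.03478225 = 0.163199
  M+4: 0.4780×0.66178225 + 0.5220×0.3034355 = 0.474725
  M+6: 0.5220×0.66178225 = 0.345450
Scale to base peak (0.474725) = 100: 3.5 : 34.4 : 100.0 : 72.8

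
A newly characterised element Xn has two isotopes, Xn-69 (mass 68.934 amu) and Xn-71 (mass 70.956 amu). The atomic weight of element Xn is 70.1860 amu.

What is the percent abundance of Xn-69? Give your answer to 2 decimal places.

38.08%

Let x be the fractional abundance of Xn-69; then Xn-71 has abundance 1 − x.
68.934·x + 70.956·(1 − x) = 70.1860
(68.934 − 70.956)·x = 70.1860 − 70.956
x = -0.7700 / -2.022 = 0.38081 → 38.08% Xn-69, 61.92% Xn-71.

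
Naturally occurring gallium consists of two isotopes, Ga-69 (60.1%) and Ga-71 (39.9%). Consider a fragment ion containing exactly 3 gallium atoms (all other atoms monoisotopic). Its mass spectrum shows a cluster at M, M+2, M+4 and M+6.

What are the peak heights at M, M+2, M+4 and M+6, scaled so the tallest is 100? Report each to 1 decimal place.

Expanding (0.601 + 0.399)^3:
P(M) = 0.601^3 = 0.217082
P(M+2) = 3 × 0.601^2 × 0.399^1 = 0.432358
P(M+4) = 3 × 0.601^1 × 0.399^2 = 0.287039
P(M+6) = 0.399^3 = 0.063521
The M+2 peak is largest (0.432358); scaling to 100 gives 50.2 : 100.0 : 66.4 : 14.7.

50.2 : 100.0 : 66.4 : 14.7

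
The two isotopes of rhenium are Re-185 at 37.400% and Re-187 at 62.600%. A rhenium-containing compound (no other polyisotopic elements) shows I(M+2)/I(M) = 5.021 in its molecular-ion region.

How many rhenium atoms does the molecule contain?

The M+2/M ratio from n Re atoms is n · q/p = n · 0.62600/0.37400.
n = 5.021 × 0.37400/0.62600 = 3.00 ≈ 3

3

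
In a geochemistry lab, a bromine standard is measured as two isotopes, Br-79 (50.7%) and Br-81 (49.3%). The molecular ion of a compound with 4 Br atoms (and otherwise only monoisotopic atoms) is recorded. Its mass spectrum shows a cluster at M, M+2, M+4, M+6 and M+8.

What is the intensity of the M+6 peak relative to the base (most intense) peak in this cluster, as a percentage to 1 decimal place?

(0.507 + 0.493)^4 gives M 0.0661, M+2 0.2570, M+4 0.3749, M+6 0.2430, M+8 0.0591; the largest is M+4.
P(M+4) = C(4,2) × 0.507^2 × 0.493^2 = 6 × 0.257049 × 0.243049 = 0.374853 (base)
P(M+6) = C(4,3) × 0.507^1 × 0.493^3 = 4 × 0.5070 × 0.11982316 = 0.243001
Relative intensity = 0.243001 / 0.374853 × 100 = 64.8

64.8%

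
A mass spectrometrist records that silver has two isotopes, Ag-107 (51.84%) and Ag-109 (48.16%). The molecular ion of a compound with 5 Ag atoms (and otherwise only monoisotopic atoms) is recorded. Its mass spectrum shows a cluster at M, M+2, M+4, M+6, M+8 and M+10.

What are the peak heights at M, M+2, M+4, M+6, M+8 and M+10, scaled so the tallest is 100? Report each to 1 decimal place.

11.6 : 53.8 : 100.0 : 92.9 : 43.2 : 8.0

The 5 Ag atoms are independent, so intensities follow the terms of (0.5184 + 0.4816)^5.
P(M) = 0.5184^5 = 0.037439
P(M+2) = 5 × 0.5184^4 × 0.4816^1 = 0.173907
P(M+4) = 10 × 0.5184^3 × 0.4816^2 = 0.323123
P(M+6) = 10 × 0.5184^2 × 0.4816^3 = 0.300185
P(M+8) = 5 × 0.5184^1 × 0.4816^4 = 0.139438
P(M+10) = 0.4816^5 = 0.025908
The M+4 peak is largest (0.323123); scaling to 100 gives 11.6 : 53.8 : 100.0 : 92.9 : 43.2 : 8.0.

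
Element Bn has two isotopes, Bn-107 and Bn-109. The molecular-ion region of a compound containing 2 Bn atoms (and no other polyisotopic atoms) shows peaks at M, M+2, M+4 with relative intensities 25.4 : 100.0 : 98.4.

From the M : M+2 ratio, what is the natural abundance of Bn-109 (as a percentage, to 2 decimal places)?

66.31%

Let p = fractional abundance of Bn-107. I(M+2)/I(M) = [C(2,1)·p^1·(1−p)] / p^2 = 2·(1−p)/p = 100.0/25.4 = 3.9370
(1−p)/p = 3.9370/2 = 1.9685  ⇒  p = 1/(1 + 1.9685) = 0.3369
Bn-107: 33.69%, Bn-109: 66.31%.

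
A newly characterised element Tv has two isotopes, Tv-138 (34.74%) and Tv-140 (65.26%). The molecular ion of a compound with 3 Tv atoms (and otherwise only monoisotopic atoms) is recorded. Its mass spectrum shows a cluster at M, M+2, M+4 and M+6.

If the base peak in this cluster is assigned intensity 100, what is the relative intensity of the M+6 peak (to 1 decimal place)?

62.6

Term probabilities: M 0.0419, M+2 0.2363, M+4 0.4439, M+6 0.2779. Base peak = M+4.
P(M+4) = C(3,2) × 0.3474^1 × 0.6526^2 = 3 × 0.3474 × 0.42588676 = 0.443859 (base)
P(M+6) = C(3,3) × 0.3474^0 × 0.6526^3 = 1 × 1.0000 × 0.2779337 = 0.277934
Relative intensity = 0.277934 / 0.443859 × 100 = 62.6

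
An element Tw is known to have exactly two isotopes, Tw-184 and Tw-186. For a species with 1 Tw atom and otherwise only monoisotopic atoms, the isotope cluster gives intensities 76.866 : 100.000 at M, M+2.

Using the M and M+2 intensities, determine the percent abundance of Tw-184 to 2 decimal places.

43.46%

Write p for the Tw-184 fraction. I(M+2)/I(M) = [C(1,1)·p^0·(1−p)] / p^1 = 1·(1−p)/p = 100.000/76.866 = 1.3010
(1−p)/p = 1.3010/1 = 1.3010  ⇒  p = 1/(1 + 1.3010) = 0.4346
Tw-184: 43.46%, Tw-186: 56.54%.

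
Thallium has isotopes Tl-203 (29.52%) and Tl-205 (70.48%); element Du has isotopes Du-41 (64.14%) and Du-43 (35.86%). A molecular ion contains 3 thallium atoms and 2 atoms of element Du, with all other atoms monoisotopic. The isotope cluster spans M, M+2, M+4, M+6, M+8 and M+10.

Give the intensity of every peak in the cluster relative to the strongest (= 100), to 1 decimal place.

2.9 : 23.7 : 72.7 : 100.0 : 58.8 : 12.2

Thallium pattern (n=3): 0.02572463 : 0.18425524 : 0.43991564 : 0.35010449
Element Du pattern (n=2): 0.41139396 : 0.46001208 : 0.12859396
Convolve the two distributions (both contribute in 2-u steps):
  M: 0.02572463×0.41139396 = 0.010583
  M+2: 0.02572463×0.46001208 + 0.18425524×0.41139396 = 0.087635
  M+4: 0.02572463×0.12859396 + 0.18425524×0.46001208 + 0.43991564×0.41139396 = 0.269046
  M+6: 0.18425524×0.12859396 + 0.43991564×0.46001208 + 0.35010449×0.41139396 = 0.370091
  M+8: 0.43991564×0.12859396 + 0.35010449×0.46001208 = 0.217623
  M+10: 0.35010449×0.12859396 = 0.045021
Scale to base peak (0.370091) = 100: 2.9 : 23.7 : 72.7 : 100.0 : 58.8 : 12.2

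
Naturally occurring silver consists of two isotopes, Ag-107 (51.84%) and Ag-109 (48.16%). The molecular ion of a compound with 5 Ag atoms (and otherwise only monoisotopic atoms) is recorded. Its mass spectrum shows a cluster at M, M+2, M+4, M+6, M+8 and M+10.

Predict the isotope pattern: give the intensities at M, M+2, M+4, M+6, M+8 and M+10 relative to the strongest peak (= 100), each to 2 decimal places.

11.59 : 53.82 : 100.00 : 92.90 : 43.15 : 8.02

The 5 Ag atoms are independent, so intensities follow the terms of (0.5184 + 0.4816)^5.
P(M) = 0.5184^5 = 0.037439
P(M+2) = 5 × 0.5184^4 × 0.4816^1 = 0.173907
P(M+4) = 10 × 0.5184^3 × 0.4816^2 = 0.323123
P(M+6) = 10 × 0.5184^2 × 0.4816^3 = 0.300185
P(M+8) = 5 × 0.5184^1 × 0.4816^4 = 0.139438
P(M+10) = 0.4816^5 = 0.025908
The M+4 peak is largest (0.323123); scaling to 100 gives 11.59 : 53.82 : 100.00 : 92.90 : 43.15 : 8.02.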